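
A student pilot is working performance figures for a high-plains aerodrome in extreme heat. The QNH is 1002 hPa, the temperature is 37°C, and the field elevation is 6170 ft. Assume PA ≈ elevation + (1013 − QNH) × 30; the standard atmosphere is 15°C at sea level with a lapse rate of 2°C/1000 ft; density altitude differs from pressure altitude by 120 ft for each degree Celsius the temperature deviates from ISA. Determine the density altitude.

10700 ft

Pressure altitude = 6170 + (1013 − 1002) × 30 = 6170 + (+330) = 6500 ft.
ISA temperature at 6500 ft = 15 − 2 × (6500/1000) = 2°C.
ISA deviation = 37 − 2 = +35°C.
Density altitude = 6500 + 120 × (35) = 10700 ft.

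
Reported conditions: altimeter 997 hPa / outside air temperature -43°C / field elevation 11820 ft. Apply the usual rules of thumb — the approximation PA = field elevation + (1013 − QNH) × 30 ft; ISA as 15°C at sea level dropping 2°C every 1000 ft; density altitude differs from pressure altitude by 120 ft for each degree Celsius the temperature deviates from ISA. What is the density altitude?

8292 ft

Pressure altitude = 11820 + (1013 − 997) × 30 = 11820 + (+480) = 12300 ft.
ISA temperature at 12300 ft = 15 − 2 × (12300/1000) = -9.6°C.
ISA deviation = -43 − (-9.6) = -33.4°C.
Density altitude = 12300 + 120 × (-33.4) = 8292 ft.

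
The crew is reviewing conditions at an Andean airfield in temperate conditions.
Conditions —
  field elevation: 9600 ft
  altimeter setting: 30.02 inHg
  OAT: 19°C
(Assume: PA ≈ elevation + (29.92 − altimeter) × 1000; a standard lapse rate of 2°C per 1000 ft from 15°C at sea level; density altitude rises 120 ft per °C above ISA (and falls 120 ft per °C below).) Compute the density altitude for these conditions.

Pressure altitude = 9600 + (29.92 − 30.02) × 1000 = 9600 + (-100) = 9500 ft.
ISA temperature at 9500 ft = 15 − 2 × (9500/1000) = -4°C.
ISA deviation = 19 − (-4) = +23°C.
Density altitude = 9500 + 120 × (23) = 12260 ft.

12260 ft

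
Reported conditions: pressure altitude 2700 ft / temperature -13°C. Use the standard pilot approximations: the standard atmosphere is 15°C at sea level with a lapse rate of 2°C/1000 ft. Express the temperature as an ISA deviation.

ISA temperature at 2700 ft = 15 − 2 × (2700/1000) = 9.6°C.
Deviation = OAT − ISA = -13 − 9.6 = -22.6°C.

ISA-22.6°C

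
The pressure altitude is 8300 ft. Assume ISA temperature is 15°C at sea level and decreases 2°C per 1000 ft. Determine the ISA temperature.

-1.6°C

ISA temperature = 15 − 2 × (8300/1000) = 15 − 16.6 = -1.6°C.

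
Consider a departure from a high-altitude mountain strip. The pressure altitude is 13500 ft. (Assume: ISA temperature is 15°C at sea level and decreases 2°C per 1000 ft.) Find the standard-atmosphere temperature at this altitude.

ISA temperature = 15 − 2 × (13500/1000) = 15 − 27 = -12°C.

-12°C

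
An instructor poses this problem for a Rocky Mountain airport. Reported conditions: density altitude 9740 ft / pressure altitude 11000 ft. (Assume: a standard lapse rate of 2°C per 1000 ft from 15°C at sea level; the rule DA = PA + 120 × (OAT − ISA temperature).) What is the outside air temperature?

-17.5°C

Density altitude − pressure altitude = 9740 − 11000 = -1260 ft.
At 120 ft/°C that is an ISA deviation of -1260/120 = -10.5°C.
ISA temperature at 11000 ft = 15 − 2 × (11000/1000) = -7°C.
OAT = ISA + deviation = -7 + (-10.5) = -17.5°C.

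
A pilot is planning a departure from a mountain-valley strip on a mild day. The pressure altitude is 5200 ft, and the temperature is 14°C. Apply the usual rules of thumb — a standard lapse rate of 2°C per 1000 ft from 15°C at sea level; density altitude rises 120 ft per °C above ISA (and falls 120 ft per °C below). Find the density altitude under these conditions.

6328 ft

ISA temperature at 5200 ft = 15 − 2 × (5200/1000) = 4.6°C.
ISA deviation = 14 − 4.6 = +9.4°C.
Density altitude = 5200 + 120 × (9.4) = 5200 + (+1128) = 6328 ft.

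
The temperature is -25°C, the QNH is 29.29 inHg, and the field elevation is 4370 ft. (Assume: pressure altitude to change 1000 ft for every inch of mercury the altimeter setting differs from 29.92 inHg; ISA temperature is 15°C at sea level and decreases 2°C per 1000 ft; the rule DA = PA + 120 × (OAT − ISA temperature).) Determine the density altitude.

Pressure altitude = 4370 + (29.92 − 29.29) × 1000 = 4370 + (+630) = 5000 ft.
ISA temperature at 5000 ft = 15 − 2 × (5000/1000) = 5°C.
ISA deviation = -25 − 5 = -30°C.
Density altitude = 5000 + 120 × (-30) = 1400 ft.

1400 ft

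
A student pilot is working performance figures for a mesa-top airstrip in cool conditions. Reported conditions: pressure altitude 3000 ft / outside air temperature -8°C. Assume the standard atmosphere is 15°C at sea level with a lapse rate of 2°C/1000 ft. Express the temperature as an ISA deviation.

ISA temperature at 3000 ft = 15 − 2 × (3000/1000) = 9°C.
Deviation = OAT − ISA = -8 − 9 = -17°C.

ISA-17°C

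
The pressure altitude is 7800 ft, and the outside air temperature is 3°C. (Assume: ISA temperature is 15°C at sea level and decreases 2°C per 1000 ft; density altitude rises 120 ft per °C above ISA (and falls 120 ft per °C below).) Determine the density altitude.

ISA temperature at 7800 ft = 15 − 2 × (7800/1000) = -0.6°C.
ISA deviation = 3 − (-0.6) = +3.6°C.
Density altitude = 7800 + 120 × (3.6) = 7800 + (+432) = 8232 ft.

8232 ft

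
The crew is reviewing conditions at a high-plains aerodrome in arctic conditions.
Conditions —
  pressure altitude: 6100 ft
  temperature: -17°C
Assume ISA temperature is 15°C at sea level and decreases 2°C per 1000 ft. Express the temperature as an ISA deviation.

ISA-19.8°C

ISA temperature at 6100 ft = 15 − 2 × (6100/1000) = 2.8°C.
Deviation = OAT − ISA = -17 − 2.8 = -19.8°C.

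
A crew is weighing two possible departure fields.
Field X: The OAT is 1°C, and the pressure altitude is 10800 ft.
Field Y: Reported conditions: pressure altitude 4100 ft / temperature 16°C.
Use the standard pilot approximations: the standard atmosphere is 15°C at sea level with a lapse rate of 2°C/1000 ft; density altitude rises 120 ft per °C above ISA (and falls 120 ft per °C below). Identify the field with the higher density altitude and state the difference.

Field X by 6508 ft

Field X: ISA temp = -6.6°C, deviation +7.6°C, DA = 10800 + 120 × 7.6 = 11712 ft.
Field Y: ISA temp = 6.8°C, deviation +9.2°C, DA = 4100 + 120 × 9.2 = 5204 ft.
Field X is higher by 11712 − 5204 = 6508 ft.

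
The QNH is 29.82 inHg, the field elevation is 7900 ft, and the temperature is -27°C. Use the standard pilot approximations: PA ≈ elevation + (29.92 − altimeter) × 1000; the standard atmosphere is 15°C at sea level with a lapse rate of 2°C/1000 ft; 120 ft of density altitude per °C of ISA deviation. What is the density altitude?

4880 ft

Pressure altitude = 7900 + (29.92 − 29.82) × 1000 = 7900 + (+100) = 8000 ft.
ISA temperature at 8000 ft = 15 − 2 × (8000/1000) = -1°C.
ISA deviation = -27 − (-1) = -26°C.
Density altitude = 8000 + 120 × (-26) = 4880 ft.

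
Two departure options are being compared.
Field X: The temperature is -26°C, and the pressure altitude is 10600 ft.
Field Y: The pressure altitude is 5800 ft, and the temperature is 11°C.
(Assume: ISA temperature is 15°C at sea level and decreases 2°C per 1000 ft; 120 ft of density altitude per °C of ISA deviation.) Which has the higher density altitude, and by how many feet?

Field X: ISA temp = -6.2°C, deviation -19.8°C, DA = 10600 + 120 × (-19.8) = 8224 ft.
Field Y: ISA temp = 3.4°C, deviation +7.6°C, DA = 5800 + 120 × 7.6 = 6712 ft.
Field X is higher by 8224 − 6712 = 1512 ft.

Field X by 1512 ft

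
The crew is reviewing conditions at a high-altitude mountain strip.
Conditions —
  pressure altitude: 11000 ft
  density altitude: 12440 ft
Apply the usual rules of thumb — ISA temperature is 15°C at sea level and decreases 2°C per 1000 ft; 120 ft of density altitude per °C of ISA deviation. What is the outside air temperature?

5°C

Density altitude − pressure altitude = 12440 − 11000 = +1440 ft.
At 120 ft/°C that is an ISA deviation of 1440/120 = +12°C.
ISA temperature at 11000 ft = 15 − 2 × (11000/1000) = -7°C.
OAT = ISA + deviation = -7 + (+12) = 5°C.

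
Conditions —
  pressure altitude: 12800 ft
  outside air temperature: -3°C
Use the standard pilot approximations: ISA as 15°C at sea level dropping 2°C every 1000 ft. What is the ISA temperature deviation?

ISA temperature at 12800 ft = 15 − 2 × (12800/1000) = -10.6°C.
Deviation = OAT − ISA = -3 − (-10.6) = +7.6°C.

ISA+7.6°C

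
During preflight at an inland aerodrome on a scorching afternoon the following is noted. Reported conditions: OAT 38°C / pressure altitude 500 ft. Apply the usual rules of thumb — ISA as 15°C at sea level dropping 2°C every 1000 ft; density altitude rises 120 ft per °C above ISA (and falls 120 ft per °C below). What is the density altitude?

ISA temperature at 500 ft = 15 − 2 × (500/1000) = 14°C.
ISA deviation = 38 − 14 = +24°C.
Density altitude = 500 + 120 × (24) = 500 + (+2880) = 3380 ft.

3380 ft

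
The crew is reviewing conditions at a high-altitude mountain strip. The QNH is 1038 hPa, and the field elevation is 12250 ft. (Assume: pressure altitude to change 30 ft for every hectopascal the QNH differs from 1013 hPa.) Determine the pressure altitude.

11500 ft

Pressure correction = (1013 − 1038) × 30 = -750 ft.
Pressure altitude = 12250 + (-750) = 11500 ft.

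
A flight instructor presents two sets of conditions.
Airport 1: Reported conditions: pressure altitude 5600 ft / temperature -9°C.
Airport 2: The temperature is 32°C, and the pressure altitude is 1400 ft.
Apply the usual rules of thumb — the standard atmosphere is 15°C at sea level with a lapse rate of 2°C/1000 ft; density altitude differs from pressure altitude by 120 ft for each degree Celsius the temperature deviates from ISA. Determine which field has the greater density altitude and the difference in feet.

Airport 1 by 288 ft

Airport 1: ISA temp = 3.8°C, deviation -12.8°C, DA = 5600 + 120 × (-12.8) = 4064 ft.
Airport 2: ISA temp = 12.2°C, deviation +19.8°C, DA = 1400 + 120 × 19.8 = 3776 ft.
Airport 1 is higher by 4064 − 3776 = 288 ft.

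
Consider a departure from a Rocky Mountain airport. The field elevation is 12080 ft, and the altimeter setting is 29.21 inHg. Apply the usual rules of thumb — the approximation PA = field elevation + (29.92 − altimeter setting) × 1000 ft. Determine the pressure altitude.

12790 ft

Pressure correction = (29.92 − 29.21) × 1000 = +710 ft.
Pressure altitude = 12080 + (+710) = 12790 ft.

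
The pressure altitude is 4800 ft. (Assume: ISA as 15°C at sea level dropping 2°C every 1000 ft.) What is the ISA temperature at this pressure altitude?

5.4°C

ISA temperature = 15 − 2 × (4800/1000) = 15 − 9.6 = 5.4°C.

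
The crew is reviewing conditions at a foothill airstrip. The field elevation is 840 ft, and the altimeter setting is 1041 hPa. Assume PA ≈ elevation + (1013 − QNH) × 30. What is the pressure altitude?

Pressure correction = (1013 − 1041) × 30 = -840 ft.
Pressure altitude = 840 + (-840) = 0 ft.

0 ft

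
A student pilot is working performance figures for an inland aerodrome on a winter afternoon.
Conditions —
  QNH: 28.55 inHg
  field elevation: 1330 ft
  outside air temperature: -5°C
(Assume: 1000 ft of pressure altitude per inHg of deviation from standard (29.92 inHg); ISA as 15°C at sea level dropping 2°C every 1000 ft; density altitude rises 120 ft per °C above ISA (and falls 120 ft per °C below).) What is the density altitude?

Pressure altitude = 1330 + (29.92 − 28.55) × 1000 = 1330 + (+1370) = 2700 ft.
ISA temperature at 2700 ft = 15 − 2 × (2700/1000) = 9.6°C.
ISA deviation = -5 − 9.6 = -14.6°C.
Density altitude = 2700 + 120 × (-14.6) = 948 ft.

948 ft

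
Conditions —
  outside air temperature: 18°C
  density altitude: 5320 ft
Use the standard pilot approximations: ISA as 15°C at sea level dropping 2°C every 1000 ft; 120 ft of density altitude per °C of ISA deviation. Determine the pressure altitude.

4000 ft

DA = PA + 120 × (OAT − (15 − 2·PA/1000)) = PA + 120·OAT − 1800 + 0.24·PA = 1.24·PA + 120·OAT − 1800.
So 1.24·PA = 5320 − 120 × 18 + 1800 = 4960.
PA = 4960 / 1.24 = 4000 ft.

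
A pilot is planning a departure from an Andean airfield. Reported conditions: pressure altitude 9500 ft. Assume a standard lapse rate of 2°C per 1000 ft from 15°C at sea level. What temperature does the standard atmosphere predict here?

-4°C

ISA temperature = 15 − 2 × (9500/1000) = 15 − 19 = -4°C.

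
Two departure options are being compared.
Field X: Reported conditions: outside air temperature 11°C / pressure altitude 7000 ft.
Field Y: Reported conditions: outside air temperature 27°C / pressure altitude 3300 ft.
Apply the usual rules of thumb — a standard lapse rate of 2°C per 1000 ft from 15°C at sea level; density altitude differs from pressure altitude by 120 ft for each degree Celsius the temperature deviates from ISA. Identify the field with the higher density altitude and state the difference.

Field X by 2668 ft

Field X: ISA temp = 1°C, deviation +10°C, DA = 7000 + 120 × 10 = 8200 ft.
Field Y: ISA temp = 8.4°C, deviation +18.6°C, DA = 3300 + 120 × 18.6 = 5532 ft.
Field X is higher by 8200 − 5532 = 2668 ft.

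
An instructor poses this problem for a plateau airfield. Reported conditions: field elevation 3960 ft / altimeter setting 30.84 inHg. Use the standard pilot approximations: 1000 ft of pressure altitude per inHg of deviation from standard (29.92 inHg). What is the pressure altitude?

Pressure correction = (29.92 − 30.84) × 1000 = -920 ft.
Pressure altitude = 3960 + (-920) = 3040 ft.

3040 ft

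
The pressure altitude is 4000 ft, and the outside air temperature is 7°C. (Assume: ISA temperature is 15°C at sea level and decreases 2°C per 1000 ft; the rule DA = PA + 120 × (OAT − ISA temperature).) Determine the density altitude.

ISA temperature at 4000 ft = 15 − 2 × (4000/1000) = 7°C.
ISA deviation = 7 − 7 = 0°C.
Density altitude = 4000 + 120 × (0) = 4000 + (0) = 4000 ft.

4000 ft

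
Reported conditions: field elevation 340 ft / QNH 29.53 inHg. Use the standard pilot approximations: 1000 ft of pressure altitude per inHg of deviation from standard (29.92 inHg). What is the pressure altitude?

Pressure correction = (29.92 − 29.53) × 1000 = +390 ft.
Pressure altitude = 340 + (+390) = 730 ft.

730 ft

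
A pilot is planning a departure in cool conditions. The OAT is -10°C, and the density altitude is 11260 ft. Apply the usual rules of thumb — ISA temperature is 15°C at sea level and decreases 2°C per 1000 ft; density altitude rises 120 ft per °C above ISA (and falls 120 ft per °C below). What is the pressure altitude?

11500 ft

DA = PA + 120 × (OAT − (15 − 2·PA/1000)) = PA + 120·OAT − 1800 + 0.24·PA = 1.24·PA + 120·OAT − 1800.
So 1.24·PA = 11260 − 120 × (-10) + 1800 = 14260.
PA = 14260 / 1.24 = 11500 ft.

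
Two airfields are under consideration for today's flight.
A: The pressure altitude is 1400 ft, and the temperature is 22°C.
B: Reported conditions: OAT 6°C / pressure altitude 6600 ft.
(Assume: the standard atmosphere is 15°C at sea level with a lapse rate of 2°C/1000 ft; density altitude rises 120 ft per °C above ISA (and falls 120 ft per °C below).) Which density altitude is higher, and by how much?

B by 4528 ft

A: ISA temp = 12.2°C, deviation +9.8°C, DA = 1400 + 120 × 9.8 = 2576 ft.
B: ISA temp = 1.8°C, deviation +4.2°C, DA = 6600 + 120 × 4.2 = 7104 ft.
B is higher by 7104 − 2576 = 4528 ft.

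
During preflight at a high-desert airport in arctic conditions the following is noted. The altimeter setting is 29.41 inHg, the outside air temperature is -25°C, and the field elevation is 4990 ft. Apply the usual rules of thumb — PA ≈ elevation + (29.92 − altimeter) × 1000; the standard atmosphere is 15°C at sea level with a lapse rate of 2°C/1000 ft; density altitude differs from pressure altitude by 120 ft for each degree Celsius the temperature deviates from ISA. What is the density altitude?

2020 ft

Pressure altitude = 4990 + (29.92 − 29.41) × 1000 = 4990 + (+510) = 5500 ft.
ISA temperature at 5500 ft = 15 − 2 × (5500/1000) = 4°C.
ISA deviation = -25 − 4 = -29°C.
Density altitude = 5500 + 120 × (-29) = 2020 ft.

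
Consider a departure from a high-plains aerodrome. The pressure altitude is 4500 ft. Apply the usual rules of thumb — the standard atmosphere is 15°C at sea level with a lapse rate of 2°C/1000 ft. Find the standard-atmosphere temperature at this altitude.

6°C

ISA temperature = 15 − 2 × (4500/1000) = 15 − 9 = 6°C.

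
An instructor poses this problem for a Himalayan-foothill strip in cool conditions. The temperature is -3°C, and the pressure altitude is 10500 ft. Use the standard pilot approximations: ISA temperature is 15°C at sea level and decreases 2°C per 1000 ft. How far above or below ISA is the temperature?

ISA+3°C

ISA temperature at 10500 ft = 15 − 2 × (10500/1000) = -6°C.
Deviation = OAT − ISA = -3 − (-6) = +3°C.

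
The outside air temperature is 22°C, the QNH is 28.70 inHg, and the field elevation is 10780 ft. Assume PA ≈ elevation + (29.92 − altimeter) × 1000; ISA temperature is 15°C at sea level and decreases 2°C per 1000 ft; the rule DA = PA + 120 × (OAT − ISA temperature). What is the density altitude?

Pressure altitude = 10780 + (29.92 − 28.70) × 1000 = 10780 + (+1220) = 12000 ft.
ISA temperature at 12000 ft = 15 − 2 × (12000/1000) = -9°C.
ISA deviation = 22 − (-9) = +31°C.
Density altitude = 12000 + 120 × (31) = 15720 ft.

15720 ft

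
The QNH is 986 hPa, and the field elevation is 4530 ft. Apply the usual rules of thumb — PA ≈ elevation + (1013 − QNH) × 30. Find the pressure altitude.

Pressure correction = (1013 − 986) × 30 = +810 ft.
Pressure altitude = 4530 + (+810) = 5340 ft.

5340 ft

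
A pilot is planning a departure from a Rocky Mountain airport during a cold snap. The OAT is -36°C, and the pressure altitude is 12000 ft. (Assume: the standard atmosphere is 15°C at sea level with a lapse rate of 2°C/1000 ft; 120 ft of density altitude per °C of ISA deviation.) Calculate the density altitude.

ISA temperature at 12000 ft = 15 − 2 × (12000/1000) = -9°C.
ISA deviation = -36 − (-9) = -27°C.
Density altitude = 12000 + 120 × (-27) = 12000 + (-3240) = 8760 ft.

8760 ft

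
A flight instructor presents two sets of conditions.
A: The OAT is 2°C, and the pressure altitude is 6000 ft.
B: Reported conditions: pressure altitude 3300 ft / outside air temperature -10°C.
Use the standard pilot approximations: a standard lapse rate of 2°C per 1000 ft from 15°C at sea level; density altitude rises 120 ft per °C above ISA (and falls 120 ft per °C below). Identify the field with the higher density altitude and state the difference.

A by 4788 ft

A: ISA temp = 3°C, deviation -1°C, DA = 6000 + 120 × (-1) = 5880 ft.
B: ISA temp = 8.4°C, deviation -18.4°C, DA = 3300 + 120 × (-18.4) = 1092 ft.
A is higher by 5880 − 1092 = 4788 ft.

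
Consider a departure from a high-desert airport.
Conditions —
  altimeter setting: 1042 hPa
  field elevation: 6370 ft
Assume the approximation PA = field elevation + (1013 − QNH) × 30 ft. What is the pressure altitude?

Pressure correction = (1013 − 1042) × 30 = -870 ft.
Pressure altitude = 6370 + (-870) = 5500 ft.

5500 ft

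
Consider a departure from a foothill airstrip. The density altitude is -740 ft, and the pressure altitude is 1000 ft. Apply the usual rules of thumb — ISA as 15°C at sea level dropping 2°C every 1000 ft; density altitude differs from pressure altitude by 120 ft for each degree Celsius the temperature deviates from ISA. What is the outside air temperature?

-1.5°C

Density altitude − pressure altitude = -740 − 1000 = -1740 ft.
At 120 ft/°C that is an ISA deviation of -1740/120 = -14.5°C.
ISA temperature at 1000 ft = 15 − 2 × (1000/1000) = 13°C.
OAT = ISA + deviation = 13 + (-14.5) = -1.5°C.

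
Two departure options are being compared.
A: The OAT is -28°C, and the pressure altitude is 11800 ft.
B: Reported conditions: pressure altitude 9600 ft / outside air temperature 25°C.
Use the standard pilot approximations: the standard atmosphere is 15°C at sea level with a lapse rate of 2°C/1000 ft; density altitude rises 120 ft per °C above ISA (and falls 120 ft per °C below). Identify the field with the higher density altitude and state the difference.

A: ISA temp = -8.6°C, deviation -19.4°C, DA = 11800 + 120 × (-19.4) = 9472 ft.
B: ISA temp = -4.2°C, deviation +29.2°C, DA = 9600 + 120 × 29.2 = 13104 ft.
B is higher by 13104 − 9472 = 3632 ft.

B by 3632 ft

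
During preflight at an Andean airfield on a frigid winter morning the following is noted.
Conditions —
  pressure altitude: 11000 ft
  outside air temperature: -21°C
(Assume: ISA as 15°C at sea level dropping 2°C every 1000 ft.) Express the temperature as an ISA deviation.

ISA-14°C

ISA temperature at 11000 ft = 15 − 2 × (11000/1000) = -7°C.
Deviation = OAT − ISA = -21 − (-7) = -14°C.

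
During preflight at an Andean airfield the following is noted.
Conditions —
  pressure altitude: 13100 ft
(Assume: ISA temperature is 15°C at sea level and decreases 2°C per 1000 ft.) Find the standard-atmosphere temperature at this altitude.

ISA temperature = 15 − 2 × (13100/1000) = 15 − 26.2 = -11.2°C.

-11.2°C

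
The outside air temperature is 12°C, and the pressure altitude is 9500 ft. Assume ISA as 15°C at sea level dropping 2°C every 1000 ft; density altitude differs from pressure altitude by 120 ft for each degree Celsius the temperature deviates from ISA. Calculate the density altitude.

11420 ft

ISA temperature at 9500 ft = 15 − 2 × (9500/1000) = -4°C.
ISA deviation = 12 − (-4) = +16°C.
Density altitude = 9500 + 120 × (16) = 9500 + (+1920) = 11420 ft.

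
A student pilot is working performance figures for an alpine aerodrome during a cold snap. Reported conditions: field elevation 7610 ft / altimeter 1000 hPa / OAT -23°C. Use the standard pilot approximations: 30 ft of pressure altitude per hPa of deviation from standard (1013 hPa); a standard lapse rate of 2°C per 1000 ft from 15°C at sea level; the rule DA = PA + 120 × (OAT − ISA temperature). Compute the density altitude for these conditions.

Pressure altitude = 7610 + (1013 − 1000) × 30 = 7610 + (+390) = 8000 ft.
ISA temperature at 8000 ft = 15 − 2 × (8000/1000) = -1°C.
ISA deviation = -23 − (-1) = -22°C.
Density altitude = 8000 + 120 × (-22) = 5360 ft.

5360 ft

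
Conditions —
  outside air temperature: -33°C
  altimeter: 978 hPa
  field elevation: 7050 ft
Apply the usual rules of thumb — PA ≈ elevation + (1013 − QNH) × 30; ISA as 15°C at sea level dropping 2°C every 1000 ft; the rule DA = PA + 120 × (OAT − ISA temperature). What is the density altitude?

Pressure altitude = 7050 + (1013 − 978) × 30 = 7050 + (+1050) = 8100 ft.
ISA temperature at 8100 ft = 15 − 2 × (8100/1000) = -1.2°C.
ISA deviation = -33 − (-1.2) = -31.8°C.
Density altitude = 8100 + 120 × (-31.8) = 4284 ft.

4284 ft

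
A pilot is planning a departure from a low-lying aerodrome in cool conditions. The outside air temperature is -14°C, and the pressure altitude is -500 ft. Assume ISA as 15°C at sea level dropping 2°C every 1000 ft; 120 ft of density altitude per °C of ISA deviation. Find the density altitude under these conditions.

-4100 ft

ISA temperature at -500 ft = 15 − 2 × (-500/1000) = 16°C.
ISA deviation = -14 − 16 = -30°C.
Density altitude = -500 + 120 × (-30) = -500 + (-3600) = -4100 ft.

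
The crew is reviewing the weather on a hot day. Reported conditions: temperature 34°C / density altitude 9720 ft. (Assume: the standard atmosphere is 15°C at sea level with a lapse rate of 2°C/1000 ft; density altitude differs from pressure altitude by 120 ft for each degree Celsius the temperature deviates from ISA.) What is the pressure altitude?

DA = PA + 120 × (OAT − (15 − 2·PA/1000)) = PA + 120·OAT − 1800 + 0.24·PA = 1.24·PA + 120·OAT − 1800.
So 1.24·PA = 9720 − 120 × 34 + 1800 = 7440.
PA = 7440 / 1.24 = 6000 ft.

6000 ft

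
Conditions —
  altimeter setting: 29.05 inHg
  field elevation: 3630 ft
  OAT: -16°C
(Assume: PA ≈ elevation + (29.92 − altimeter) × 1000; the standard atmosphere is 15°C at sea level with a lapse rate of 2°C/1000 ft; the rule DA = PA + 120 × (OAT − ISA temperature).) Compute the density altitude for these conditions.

Pressure altitude = 3630 + (29.92 − 29.05) × 1000 = 3630 + (+870) = 4500 ft.
ISA temperature at 4500 ft = 15 − 2 × (4500/1000) = 6°C.
ISA deviation = -16 − 6 = -22°C.
Density altitude = 4500 + 120 × (-22) = 1860 ft.

1860 ft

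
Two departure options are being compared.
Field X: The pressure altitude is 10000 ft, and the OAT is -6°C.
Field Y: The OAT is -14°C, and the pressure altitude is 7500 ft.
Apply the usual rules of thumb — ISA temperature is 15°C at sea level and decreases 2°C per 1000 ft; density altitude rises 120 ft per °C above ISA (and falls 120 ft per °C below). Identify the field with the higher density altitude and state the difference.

Field X by 4060 ft

Field X: ISA temp = -5°C, deviation -1°C, DA = 10000 + 120 × (-1) = 9880 ft.
Field Y: ISA temp = 0°C, deviation -14°C, DA = 7500 + 120 × (-14) = 5820 ft.
Field X is higher by 9880 − 5820 = 4060 ft.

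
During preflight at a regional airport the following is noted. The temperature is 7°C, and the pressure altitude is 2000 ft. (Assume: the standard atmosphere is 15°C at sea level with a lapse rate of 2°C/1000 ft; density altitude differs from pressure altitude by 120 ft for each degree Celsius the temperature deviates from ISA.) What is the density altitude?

1520 ft

ISA temperature at 2000 ft = 15 − 2 × (2000/1000) = 11°C.
ISA deviation = 7 − 11 = -4°C.
Density altitude = 2000 + 120 × (-4) = 2000 + (-480) = 1520 ft.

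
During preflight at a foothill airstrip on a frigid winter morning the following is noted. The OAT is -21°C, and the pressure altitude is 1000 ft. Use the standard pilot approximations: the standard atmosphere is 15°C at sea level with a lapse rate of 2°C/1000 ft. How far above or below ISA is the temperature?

ISA-34°C

ISA temperature at 1000 ft = 15 − 2 × (1000/1000) = 13°C.
Deviation = OAT − ISA = -21 − 13 = -34°C.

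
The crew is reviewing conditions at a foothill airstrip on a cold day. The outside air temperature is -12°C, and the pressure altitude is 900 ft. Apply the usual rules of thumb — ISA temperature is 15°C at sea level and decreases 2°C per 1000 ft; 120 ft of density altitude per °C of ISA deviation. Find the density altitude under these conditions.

ISA temperature at 900 ft = 15 − 2 × (900/1000) = 13.2°C.
ISA deviation = -12 − 13.2 = -25.2°C.
Density altitude = 900 + 120 × (-25.2) = 900 + (-3024) = -2124 ft.

-2124 ft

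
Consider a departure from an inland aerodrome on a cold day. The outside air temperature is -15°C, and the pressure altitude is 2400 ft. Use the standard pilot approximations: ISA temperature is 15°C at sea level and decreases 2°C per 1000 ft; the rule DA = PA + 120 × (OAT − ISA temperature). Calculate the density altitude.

-624 ft

ISA temperature at 2400 ft = 15 − 2 × (2400/1000) = 10.2°C.
ISA deviation = -15 − 10.2 = -25.2°C.
Density altitude = 2400 + 120 × (-25.2) = 2400 + (-3024) = -624 ft.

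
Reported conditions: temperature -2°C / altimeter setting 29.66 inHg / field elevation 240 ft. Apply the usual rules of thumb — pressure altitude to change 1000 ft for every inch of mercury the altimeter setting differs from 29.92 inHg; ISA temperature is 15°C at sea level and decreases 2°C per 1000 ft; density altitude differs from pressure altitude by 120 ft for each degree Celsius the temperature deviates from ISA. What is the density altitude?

-1420 ft

Pressure altitude = 240 + (29.92 − 29.66) × 1000 = 240 + (+260) = 500 ft.
ISA temperature at 500 ft = 15 − 2 × (500/1000) = 14°C.
ISA deviation = -2 − 14 = -16°C.
Density altitude = 500 + 120 × (-16) = -1420 ft.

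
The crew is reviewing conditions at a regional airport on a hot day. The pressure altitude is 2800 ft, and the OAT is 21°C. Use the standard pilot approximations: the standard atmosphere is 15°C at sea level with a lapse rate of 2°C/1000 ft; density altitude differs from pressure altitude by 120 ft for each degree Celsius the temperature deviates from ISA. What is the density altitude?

4192 ft

ISA temperature at 2800 ft = 15 − 2 × (2800/1000) = 9.4°C.
ISA deviation = 21 − 9.4 = +11.6°C.
Density altitude = 2800 + 120 × (11.6) = 2800 + (+1392) = 4192 ft.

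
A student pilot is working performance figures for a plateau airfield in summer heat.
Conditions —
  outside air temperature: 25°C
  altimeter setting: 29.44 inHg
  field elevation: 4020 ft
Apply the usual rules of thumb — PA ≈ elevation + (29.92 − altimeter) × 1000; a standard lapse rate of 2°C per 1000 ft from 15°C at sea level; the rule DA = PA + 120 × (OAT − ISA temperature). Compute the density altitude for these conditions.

6780 ft

Pressure altitude = 4020 + (29.92 − 29.44) × 1000 = 4020 + (+480) = 4500 ft.
ISA temperature at 4500 ft = 15 − 2 × (4500/1000) = 6°C.
ISA deviation = 25 − 6 = +19°C.
Density altitude = 4500 + 120 × (19) = 6780 ft.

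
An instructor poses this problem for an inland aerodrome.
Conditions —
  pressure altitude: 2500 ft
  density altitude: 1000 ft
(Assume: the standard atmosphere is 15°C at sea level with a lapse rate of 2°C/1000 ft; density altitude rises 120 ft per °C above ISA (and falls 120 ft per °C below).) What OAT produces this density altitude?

-2.5°C

Density altitude − pressure altitude = 1000 − 2500 = -1500 ft.
At 120 ft/°C that is an ISA deviation of -1500/120 = -12.5°C.
ISA temperature at 2500 ft = 15 − 2 × (2500/1000) = 10°C.
OAT = ISA + deviation = 10 + (-12.5) = -2.5°C.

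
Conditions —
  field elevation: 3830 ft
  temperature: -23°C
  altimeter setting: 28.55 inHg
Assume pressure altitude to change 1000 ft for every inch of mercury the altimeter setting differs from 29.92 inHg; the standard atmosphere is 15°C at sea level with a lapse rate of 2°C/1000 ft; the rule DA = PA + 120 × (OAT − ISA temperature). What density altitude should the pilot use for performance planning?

Pressure altitude = 3830 + (29.92 − 28.55) × 1000 = 3830 + (+1370) = 5200 ft.
ISA temperature at 5200 ft = 15 − 2 × (5200/1000) = 4.6°C.
ISA deviation = -23 − 4.6 = -27.6°C.
Density altitude = 5200 + 120 × (-27.6) = 1888 ft.

1888 ft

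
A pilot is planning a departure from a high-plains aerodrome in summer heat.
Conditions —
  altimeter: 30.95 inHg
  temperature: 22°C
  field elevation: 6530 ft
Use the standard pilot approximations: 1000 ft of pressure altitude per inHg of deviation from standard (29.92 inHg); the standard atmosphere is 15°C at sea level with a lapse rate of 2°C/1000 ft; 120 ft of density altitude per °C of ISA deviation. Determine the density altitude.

Pressure altitude = 6530 + (29.92 − 30.95) × 1000 = 6530 + (-1030) = 5500 ft.
ISA temperature at 5500 ft = 15 − 2 × (5500/1000) = 4°C.
ISA deviation = 22 − 4 = +18°C.
Density altitude = 5500 + 120 × (18) = 7660 ft.

7660 ft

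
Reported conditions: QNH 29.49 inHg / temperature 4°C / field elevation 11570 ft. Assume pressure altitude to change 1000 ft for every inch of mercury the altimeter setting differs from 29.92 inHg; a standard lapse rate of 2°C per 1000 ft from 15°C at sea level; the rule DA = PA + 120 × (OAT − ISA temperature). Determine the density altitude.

13560 ft

Pressure altitude = 11570 + (29.92 − 29.49) × 1000 = 11570 + (+430) = 12000 ft.
ISA temperature at 12000 ft = 15 − 2 × (12000/1000) = -9°C.
ISA deviation = 4 − (-9) = +13°C.
Density altitude = 12000 + 120 × (13) = 13560 ft.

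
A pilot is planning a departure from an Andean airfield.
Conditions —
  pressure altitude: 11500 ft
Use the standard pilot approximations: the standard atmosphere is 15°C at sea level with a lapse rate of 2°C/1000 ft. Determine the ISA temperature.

ISA temperature = 15 − 2 × (11500/1000) = 15 − 23 = -8°C.

-8°C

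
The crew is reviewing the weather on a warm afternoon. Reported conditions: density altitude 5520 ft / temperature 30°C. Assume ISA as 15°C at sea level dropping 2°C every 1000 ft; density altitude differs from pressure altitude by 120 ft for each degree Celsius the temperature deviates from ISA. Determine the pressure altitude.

DA = PA + 120 × (OAT − (15 − 2·PA/1000)) = PA + 120·OAT − 1800 + 0.24·PA = 1.24·PA + 120·OAT − 1800.
So 1.24·PA = 5520 − 120 × 30 + 1800 = 3720.
PA = 3720 / 1.24 = 3000 ft.

3000 ft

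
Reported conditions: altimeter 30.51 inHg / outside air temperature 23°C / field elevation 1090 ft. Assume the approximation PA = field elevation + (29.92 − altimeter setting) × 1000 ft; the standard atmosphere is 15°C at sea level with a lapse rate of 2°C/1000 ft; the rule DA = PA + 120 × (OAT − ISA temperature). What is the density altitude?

Pressure altitude = 1090 + (29.92 − 30.51) × 1000 = 1090 + (-590) = 500 ft.
ISA temperature at 500 ft = 15 − 2 × (500/1000) = 14°C.
ISA deviation = 23 − 14 = +9°C.
Density altitude = 500 + 120 × (9) = 1580 ft.

1580 ft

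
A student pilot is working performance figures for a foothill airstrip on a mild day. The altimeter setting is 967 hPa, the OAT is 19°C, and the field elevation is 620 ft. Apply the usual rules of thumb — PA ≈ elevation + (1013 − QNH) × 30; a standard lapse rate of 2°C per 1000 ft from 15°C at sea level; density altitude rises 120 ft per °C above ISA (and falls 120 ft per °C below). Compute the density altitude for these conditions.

Pressure altitude = 620 + (1013 − 967) × 30 = 620 + (+1380) = 2000 ft.
ISA temperature at 2000 ft = 15 − 2 × (2000/1000) = 11°C.
ISA deviation = 19 − 11 = +8°C.
Density altitude = 2000 + 120 × (8) = 2960 ft.

2960 ft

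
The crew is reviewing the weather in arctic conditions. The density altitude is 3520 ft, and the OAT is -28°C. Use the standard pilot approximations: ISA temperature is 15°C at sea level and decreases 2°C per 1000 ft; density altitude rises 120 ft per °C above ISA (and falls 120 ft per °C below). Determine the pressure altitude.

7000 ft

DA = PA + 120 × (OAT − (15 − 2·PA/1000)) = PA + 120·OAT − 1800 + 0.24·PA = 1.24·PA + 120·OAT − 1800.
So 1.24·PA = 3520 − 120 × (-28) + 1800 = 8680.
PA = 8680 / 1.24 = 7000 ft.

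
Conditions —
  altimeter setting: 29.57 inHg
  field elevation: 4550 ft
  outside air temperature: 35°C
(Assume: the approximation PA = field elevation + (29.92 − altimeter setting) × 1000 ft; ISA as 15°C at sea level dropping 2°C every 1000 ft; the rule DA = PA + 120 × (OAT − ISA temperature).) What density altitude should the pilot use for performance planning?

Pressure altitude = 4550 + (29.92 − 29.57) × 1000 = 4550 + (+350) = 4900 ft.
ISA temperature at 4900 ft = 15 − 2 × (4900/1000) = 5.2°C.
ISA deviation = 35 − 5.2 = +29.8°C.
Density altitude = 4900 + 120 × (29.8) = 8476 ft.

8476 ft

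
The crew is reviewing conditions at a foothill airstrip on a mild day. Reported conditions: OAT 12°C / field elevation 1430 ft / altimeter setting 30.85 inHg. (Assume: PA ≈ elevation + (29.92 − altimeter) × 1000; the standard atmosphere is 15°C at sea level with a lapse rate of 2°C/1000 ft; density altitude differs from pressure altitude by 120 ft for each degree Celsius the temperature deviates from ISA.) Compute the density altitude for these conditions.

260 ft

Pressure altitude = 1430 + (29.92 − 30.85) × 1000 = 1430 + (-930) = 500 ft.
ISA temperature at 500 ft = 15 − 2 × (500/1000) = 14°C.
ISA deviation = 12 − 14 = -2°C.
Density altitude = 500 + 120 × (-2) = 260 ft.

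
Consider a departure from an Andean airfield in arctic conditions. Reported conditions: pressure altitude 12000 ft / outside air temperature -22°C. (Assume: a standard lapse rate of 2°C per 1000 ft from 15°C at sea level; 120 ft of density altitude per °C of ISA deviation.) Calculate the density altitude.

ISA temperature at 12000 ft = 15 − 2 × (12000/1000) = -9°C.
ISA deviation = -22 − (-9) = -13°C.
Density altitude = 12000 + 120 × (-13) = 12000 + (-1560) = 10440 ft.

10440 ft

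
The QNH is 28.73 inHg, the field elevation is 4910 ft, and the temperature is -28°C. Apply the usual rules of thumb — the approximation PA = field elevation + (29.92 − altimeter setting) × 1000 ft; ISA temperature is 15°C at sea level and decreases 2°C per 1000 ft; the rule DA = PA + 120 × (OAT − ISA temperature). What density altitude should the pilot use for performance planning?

Pressure altitude = 4910 + (29.92 − 28.73) × 1000 = 4910 + (+1190) = 6100 ft.
ISA temperature at 6100 ft = 15 − 2 × (6100/1000) = 2.8°C.
ISA deviation = -28 − 2.8 = -30.8°C.
Density altitude = 6100 + 120 × (-30.8) = 2404 ft.

2404 ft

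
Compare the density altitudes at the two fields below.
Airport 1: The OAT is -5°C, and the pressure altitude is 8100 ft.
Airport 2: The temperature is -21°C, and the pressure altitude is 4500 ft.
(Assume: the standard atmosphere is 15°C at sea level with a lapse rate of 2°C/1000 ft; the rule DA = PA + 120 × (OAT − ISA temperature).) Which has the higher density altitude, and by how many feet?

Airport 1: ISA temp = -1.2°C, deviation -3.8°C, DA = 8100 + 120 × (-3.8) = 7644 ft.
Airport 2: ISA temp = 6°C, deviation -27°C, DA = 4500 + 120 × (-27) = 1260 ft.
Airport 1 is higher by 7644 − 1260 = 6384 ft.

Airport 1 by 6384 ft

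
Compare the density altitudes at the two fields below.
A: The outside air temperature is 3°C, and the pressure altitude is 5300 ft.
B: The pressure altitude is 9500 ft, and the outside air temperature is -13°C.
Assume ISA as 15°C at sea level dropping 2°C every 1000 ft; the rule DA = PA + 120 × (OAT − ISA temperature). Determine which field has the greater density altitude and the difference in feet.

A: ISA temp = 4.4°C, deviation -1.4°C, DA = 5300 + 120 × (-1.4) = 5132 ft.
B: ISA temp = -4°C, deviation -9°C, DA = 9500 + 120 × (-9) = 8420 ft.
B is higher by 8420 − 5132 = 3288 ft.

B by 3288 ft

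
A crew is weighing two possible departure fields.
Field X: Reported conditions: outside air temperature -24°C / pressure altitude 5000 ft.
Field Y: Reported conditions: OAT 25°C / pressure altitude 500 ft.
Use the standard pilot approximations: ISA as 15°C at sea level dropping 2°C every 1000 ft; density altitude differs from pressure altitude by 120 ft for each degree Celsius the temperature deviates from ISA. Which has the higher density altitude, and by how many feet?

Field Y by 300 ft

Field X: ISA temp = 5°C, deviation -29°C, DA = 5000 + 120 × (-29) = 1520 ft.
Field Y: ISA temp = 14°C, deviation +11°C, DA = 500 + 120 × 11 = 1820 ft.
Field Y is higher by 1820 − 1520 = 300 ft.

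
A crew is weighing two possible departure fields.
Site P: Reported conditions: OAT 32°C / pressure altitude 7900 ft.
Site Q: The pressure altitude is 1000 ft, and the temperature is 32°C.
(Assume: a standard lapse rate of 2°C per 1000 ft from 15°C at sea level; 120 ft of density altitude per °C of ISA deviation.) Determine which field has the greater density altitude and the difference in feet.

Site P by 8556 ft

Site P: ISA temp = -0.8°C, deviation +32.8°C, DA = 7900 + 120 × 32.8 = 11836 ft.
Site Q: ISA temp = 13°C, deviation +19°C, DA = 1000 + 120 × 19 = 3280 ft.
Site P is higher by 11836 − 3280 = 8556 ft.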